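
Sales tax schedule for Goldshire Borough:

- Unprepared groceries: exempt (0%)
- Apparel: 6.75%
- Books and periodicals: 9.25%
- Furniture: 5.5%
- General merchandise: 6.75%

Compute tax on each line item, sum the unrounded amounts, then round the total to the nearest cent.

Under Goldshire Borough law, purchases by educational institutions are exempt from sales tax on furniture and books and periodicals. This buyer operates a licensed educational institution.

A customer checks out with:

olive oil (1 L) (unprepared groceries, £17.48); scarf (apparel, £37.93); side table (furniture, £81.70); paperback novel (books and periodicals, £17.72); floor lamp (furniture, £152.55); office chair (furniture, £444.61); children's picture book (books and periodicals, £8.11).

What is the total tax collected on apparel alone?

Scarf £37.93: apparel → 6.75% → £2.560275
Tax on apparel: unrounded sum = £2.560275 → £2.56

£2.56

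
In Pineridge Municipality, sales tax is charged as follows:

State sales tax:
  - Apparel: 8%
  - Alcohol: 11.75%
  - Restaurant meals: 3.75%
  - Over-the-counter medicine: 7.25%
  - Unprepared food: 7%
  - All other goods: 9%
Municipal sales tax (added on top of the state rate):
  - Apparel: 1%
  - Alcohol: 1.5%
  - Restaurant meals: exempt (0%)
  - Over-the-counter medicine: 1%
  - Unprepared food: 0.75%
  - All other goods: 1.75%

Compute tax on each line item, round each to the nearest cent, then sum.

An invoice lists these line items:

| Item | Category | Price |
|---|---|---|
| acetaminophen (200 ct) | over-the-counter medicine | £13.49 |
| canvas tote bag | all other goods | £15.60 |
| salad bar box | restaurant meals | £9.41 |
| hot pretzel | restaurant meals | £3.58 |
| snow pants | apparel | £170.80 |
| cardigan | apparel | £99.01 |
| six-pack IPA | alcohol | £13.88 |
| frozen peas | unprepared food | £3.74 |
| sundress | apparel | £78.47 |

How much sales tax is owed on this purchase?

Acetaminophen (200 ct) £13.49: over-the-counter medicine → 7.25% + 1% municipal = 8.25% → £1.11
Canvas tote bag £15.60: all other goods → 9% + 1.75% municipal = 10.75% → £1.68
Salad bar box £9.41: restaurant meals → 3.75% + 0% municipal = 3.75% → £0.35
Hot pretzel £3.58: restaurant meals → 3.75% + 0% municipal = 3.75% → £0.13
Snow pants £170.80: apparel → 8% + 1% municipal = 9% → £15.37
Cardigan £99.01: apparel → 8% + 1% municipal = 9% → £8.91
Six-pack IPA £13.88: alcohol → 11.75% + 1.5% municipal = 13.25% → £1.84
Frozen peas £3.74: unprepared food → 7% + 0.75% municipal = 7.75% → £0.29
Sundress £78.47: apparel → 8% + 1% municipal = 9% → £7.06
Total tax = £1.11 + £1.68 + £0.35 + £0.13 + £15.37 + £8.91 + £1.84 + £0.29 + £7.06 = £36.74

£36.74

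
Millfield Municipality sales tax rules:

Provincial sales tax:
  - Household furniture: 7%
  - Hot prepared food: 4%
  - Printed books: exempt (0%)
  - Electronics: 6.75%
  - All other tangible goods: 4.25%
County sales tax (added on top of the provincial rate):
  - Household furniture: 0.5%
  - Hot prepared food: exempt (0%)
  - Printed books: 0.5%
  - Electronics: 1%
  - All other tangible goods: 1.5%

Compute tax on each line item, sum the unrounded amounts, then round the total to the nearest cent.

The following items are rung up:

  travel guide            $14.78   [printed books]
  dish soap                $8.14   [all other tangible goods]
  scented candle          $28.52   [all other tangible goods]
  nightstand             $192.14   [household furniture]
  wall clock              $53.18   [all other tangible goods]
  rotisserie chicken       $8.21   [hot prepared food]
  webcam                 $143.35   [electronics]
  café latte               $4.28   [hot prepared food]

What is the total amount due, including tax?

$483.86

Travel guide $14.78: printed books → 0% + 0.5% county = 0.5% → $0.0739
Dish soap $8.14: all other tangible goods → 4.25% + 1.5% county = 5.75% → $0.46805
Scented candle $28.52: all other tangible goods → 4.25% + 1.5% county = 5.75% → $1.6399
Nightstand $192.14: household furniture → 7% + 0.5% county = 7.5% → $14.4105
Wall clock $53.18: all other tangible goods → 4.25% + 1.5% county = 5.75% → $3.05785
Rotisserie chicken $8.21: hot prepared food → 4% + 0% county = 4% → $0.3284
Webcam $143.35: electronics → 6.75% + 1% county = 7.75% → $11.109625
Café latte $4.28: hot prepared food → 4% + 0% county = 4% → $0.1712
Subtotal = $452.60; unrounded tax = $31.259425 → $31.26; total due = $483.86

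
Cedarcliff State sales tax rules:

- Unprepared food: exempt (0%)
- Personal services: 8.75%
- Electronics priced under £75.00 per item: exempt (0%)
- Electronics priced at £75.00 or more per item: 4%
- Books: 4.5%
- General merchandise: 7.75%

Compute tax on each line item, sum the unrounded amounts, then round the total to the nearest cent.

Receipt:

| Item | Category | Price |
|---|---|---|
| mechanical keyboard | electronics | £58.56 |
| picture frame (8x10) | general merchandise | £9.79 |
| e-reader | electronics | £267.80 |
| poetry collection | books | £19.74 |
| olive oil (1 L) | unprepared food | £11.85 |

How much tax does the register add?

£12.36

Mechanical keyboard £58.56: electronics, under £75.00 → 0% → £0.00
Picture frame (8x10) £9.79: general merchandise → 7.75% → £0.758725
E-reader £267.80: electronics, £75.00 or more → 4% → £10.712
Poetry collection £19.74: books → 4.5% → £0.8883
Olive oil (1 L) £11.85: unprepared food → 0% → £0.00
Unrounded tax sum = £12.359025 → £12.36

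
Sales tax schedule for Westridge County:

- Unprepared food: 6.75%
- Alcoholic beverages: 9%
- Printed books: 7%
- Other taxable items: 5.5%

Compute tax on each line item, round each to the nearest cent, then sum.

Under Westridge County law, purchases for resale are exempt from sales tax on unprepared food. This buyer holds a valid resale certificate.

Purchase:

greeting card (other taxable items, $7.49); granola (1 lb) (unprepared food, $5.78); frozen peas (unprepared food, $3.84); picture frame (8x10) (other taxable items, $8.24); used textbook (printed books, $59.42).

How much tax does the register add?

$5.02

Greeting card $7.49: other taxable items → 5.5% → $0.41
Granola (1 lb) $5.78: unprepared food, buyer-exempt → 0% → $0.00
Frozen peas $3.84: unprepared food, buyer-exempt → 0% → $0.00
Picture frame (8x10) $8.24: other taxable items → 5.5% → $0.45
Used textbook $59.42: printed books → 7% → $4.16
Total tax = $0.41 + $0.45 + $4.16 = $5.02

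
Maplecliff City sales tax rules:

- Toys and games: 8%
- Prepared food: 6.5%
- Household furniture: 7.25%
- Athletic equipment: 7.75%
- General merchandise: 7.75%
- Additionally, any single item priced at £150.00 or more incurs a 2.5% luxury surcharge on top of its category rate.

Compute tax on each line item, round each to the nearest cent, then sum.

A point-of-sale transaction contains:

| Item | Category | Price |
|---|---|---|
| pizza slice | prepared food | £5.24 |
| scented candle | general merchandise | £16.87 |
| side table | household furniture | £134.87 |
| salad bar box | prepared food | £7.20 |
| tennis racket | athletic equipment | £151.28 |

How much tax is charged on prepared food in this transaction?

Pizza slice £5.24: prepared food → 6.5% → £0.34
Salad bar box £7.20: prepared food → 6.5% → £0.47
Tax on prepared food = £0.34 + £0.47 = £0.81

£0.81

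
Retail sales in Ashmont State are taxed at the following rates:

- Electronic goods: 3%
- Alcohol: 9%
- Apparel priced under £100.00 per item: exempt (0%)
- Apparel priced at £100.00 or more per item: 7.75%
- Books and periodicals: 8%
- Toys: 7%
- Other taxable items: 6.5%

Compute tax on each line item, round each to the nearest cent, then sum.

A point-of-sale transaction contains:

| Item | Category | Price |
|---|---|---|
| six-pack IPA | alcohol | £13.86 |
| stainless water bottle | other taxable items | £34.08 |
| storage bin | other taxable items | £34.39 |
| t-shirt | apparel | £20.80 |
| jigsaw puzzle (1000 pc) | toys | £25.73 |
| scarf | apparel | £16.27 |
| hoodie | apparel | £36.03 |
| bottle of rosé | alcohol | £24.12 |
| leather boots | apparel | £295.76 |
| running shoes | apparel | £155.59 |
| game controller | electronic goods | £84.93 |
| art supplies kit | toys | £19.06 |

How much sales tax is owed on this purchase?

Six-pack IPA £13.86: alcohol → 9% → £1.25
Stainless water bottle £34.08: other taxable items → 6.5% → £2.22
Storage bin £34.39: other taxable items → 6.5% → £2.24
T-shirt £20.80: apparel, under £100.00 → 0% → £0.00
Jigsaw puzzle (1000 pc) £25.73: toys → 7% → £1.80
Scarf £16.27: apparel, under £100.00 → 0% → £0.00
Hoodie £36.03: apparel, under £100.00 → 0% → £0.00
Bottle of rosé £24.12: alcohol → 9% → £2.17
Leather boots £295.76: apparel, £100.00 or more → 7.75% → £22.92
Running shoes £155.59: apparel, £100.00 or more → 7.75% → £12.06
Game controller £84.93: electronic goods → 3% → £2.55
Art supplies kit £19.06: toys → 7% → £1.33
Total tax = £1.25 + £2.22 + £2.24 + £1.80 + £2.17 + £22.92 + £12.06 + £2.55 + £1.33 = £48.54

£48.54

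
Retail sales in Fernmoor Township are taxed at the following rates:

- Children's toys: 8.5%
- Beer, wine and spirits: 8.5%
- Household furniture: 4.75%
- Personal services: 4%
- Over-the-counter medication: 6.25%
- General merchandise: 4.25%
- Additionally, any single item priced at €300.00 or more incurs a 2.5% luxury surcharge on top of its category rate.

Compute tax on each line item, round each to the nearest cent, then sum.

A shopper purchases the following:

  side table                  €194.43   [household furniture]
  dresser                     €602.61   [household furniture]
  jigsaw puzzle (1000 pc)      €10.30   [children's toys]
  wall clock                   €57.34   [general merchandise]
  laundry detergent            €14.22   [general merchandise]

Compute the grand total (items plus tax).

Side table €194.43: household furniture → 4.75% → €9.24
Dresser €602.61: household furniture → 4.75% + 2.5% surcharge = 7.25% → €43.69
Jigsaw puzzle (1000 pc) €10.30: children's toys → 8.5% → €0.88
Wall clock €57.34: general merchandise → 4.25% → €2.44
Laundry detergent €14.22: general merchandise → 4.25% → €0.60
Subtotal = €878.90; tax = €56.85; total due = €935.75

€935.75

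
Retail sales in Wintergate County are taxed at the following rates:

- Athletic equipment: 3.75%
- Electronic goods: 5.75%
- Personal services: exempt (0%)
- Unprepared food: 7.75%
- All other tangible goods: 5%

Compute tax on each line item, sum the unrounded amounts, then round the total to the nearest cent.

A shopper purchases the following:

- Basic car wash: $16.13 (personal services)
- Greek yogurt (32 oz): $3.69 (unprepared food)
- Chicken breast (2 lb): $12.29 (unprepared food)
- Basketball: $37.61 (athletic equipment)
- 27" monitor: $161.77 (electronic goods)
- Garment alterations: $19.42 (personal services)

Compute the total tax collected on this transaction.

$11.95

Basic car wash $16.13: personal services → 0% → $0.00
Greek yogurt (32 oz) $3.69: unprepared food → 7.75% → $0.285975
Chicken breast (2 lb) $12.29: unprepared food → 7.75% → $0.952475
Basketball $37.61: athletic equipment → 3.75% → $1.410375
27" monitor $161.77: electronic goods → 5.75% → $9.301775
Garment alterations $19.42: personal services → 0% → $0.00
Unrounded tax sum = $11.9506 → $11.95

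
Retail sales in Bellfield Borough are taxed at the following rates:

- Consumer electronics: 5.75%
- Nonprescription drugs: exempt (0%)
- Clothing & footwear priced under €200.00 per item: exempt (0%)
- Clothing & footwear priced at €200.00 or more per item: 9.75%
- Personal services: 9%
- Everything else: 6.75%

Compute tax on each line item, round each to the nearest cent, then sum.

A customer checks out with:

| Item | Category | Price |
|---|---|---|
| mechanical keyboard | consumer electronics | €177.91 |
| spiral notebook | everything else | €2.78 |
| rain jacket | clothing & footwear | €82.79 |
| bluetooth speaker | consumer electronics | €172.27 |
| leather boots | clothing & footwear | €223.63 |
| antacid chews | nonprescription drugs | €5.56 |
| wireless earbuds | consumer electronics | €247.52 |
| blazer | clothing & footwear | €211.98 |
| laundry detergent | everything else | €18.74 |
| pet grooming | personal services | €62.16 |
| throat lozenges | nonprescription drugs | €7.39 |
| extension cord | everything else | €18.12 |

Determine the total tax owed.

€85.10

Mechanical keyboard €177.91: consumer electronics → 5.75% → €10.23
Spiral notebook €2.78: everything else → 6.75% → €0.19
Rain jacket €82.79: clothing & footwear, under €200.00 → 0% → €0.00
Bluetooth speaker €172.27: consumer electronics → 5.75% → €9.91
Leather boots €223.63: clothing & footwear, €200.00 or more → 9.75% → €21.80
Antacid chews €5.56: nonprescription drugs → 0% → €0.00
Wireless earbuds €247.52: consumer electronics → 5.75% → €14.23
Blazer €211.98: clothing & footwear, €200.00 or more → 9.75% → €20.67
Laundry detergent €18.74: everything else → 6.75% → €1.26
Pet grooming €62.16: personal services → 9% → €5.59
Throat lozenges €7.39: nonprescription drugs → 0% → €0.00
Extension cord €18.12: everything else → 6.75% → €1.22
Total tax = €10.23 + €0.19 + €9.91 + €21.80 + €14.23 + €20.67 + €1.26 + €5.59 + €1.22 = €85.10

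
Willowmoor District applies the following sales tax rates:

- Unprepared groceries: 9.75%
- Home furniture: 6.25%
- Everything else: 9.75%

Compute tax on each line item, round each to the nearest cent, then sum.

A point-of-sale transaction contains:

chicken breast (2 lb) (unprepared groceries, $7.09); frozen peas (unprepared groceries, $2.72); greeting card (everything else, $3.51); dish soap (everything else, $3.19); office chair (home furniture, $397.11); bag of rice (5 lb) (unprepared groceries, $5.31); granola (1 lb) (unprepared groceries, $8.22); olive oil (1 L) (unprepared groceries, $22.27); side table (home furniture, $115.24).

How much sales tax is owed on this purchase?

Chicken breast (2 lb) $7.09: unprepared groceries → 9.75% → $0.69
Frozen peas $2.72: unprepared groceries → 9.75% → $0.27
Greeting card $3.51: everything else → 9.75% → $0.34
Dish soap $3.19: everything else → 9.75% → $0.31
Office chair $397.11: home furniture → 6.25% → $24.82
Bag of rice (5 lb) $5.31: unprepared groceries → 9.75% → $0.52
Granola (1 lb) $8.22: unprepared groceries → 9.75% → $0.80
Olive oil (1 L) $22.27: unprepared groceries → 9.75% → $2.17
Side table $115.24: home furniture → 6.25% → $7.20
Total tax = $0.69 + $0.27 + $0.34 + $0.31 + $24.82 + $0.52 + $0.80 + $2.17 + $7.20 = $37.12

$37.12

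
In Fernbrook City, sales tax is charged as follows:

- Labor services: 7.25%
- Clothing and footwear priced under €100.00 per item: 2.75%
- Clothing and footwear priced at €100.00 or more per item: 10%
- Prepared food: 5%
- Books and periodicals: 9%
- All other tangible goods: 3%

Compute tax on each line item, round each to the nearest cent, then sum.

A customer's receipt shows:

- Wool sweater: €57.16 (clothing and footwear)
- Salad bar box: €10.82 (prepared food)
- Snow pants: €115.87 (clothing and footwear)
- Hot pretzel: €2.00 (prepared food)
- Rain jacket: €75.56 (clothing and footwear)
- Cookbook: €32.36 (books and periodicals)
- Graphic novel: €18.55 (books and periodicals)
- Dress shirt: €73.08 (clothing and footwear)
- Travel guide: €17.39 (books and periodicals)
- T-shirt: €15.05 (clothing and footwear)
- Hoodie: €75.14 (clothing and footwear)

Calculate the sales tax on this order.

Wool sweater €57.16: clothing and footwear, under €100.00 → 2.75% → €1.57
Salad bar box €10.82: prepared food → 5% → €0.54
Snow pants €115.87: clothing and footwear, €100.00 or more → 10% → €11.59
Hot pretzel €2.00: prepared food → 5% → €0.10
Rain jacket €75.56: clothing and footwear, under €100.00 → 2.75% → €2.08
Cookbook €32.36: books and periodicals → 9% → €2.91
Graphic novel €18.55: books and periodicals → 9% → €1.67
Dress shirt €73.08: clothing and footwear, under €100.00 → 2.75% → €2.01
Travel guide €17.39: books and periodicals → 9% → €1.57
T-shirt €15.05: clothing and footwear, under €100.00 → 2.75% → €0.41
Hoodie €75.14: clothing and footwear, under €100.00 → 2.75% → €2.07
Total tax = €1.57 + €0.54 + €11.59 + €0.10 + €2.08 + €2.91 + €1.67 + €2.01 + €1.57 + €0.41 + €2.07 = €26.52

€26.52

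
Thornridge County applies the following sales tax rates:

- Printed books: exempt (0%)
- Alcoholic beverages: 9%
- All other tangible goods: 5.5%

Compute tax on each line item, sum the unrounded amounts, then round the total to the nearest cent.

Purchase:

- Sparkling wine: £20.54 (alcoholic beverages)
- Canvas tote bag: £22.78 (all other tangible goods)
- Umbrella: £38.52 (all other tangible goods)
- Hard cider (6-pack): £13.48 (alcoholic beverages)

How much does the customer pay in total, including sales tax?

£101.75

Sparkling wine £20.54: alcoholic beverages → 9% → £1.8486
Canvas tote bag £22.78: all other tangible goods → 5.5% → £1.2529
Umbrella £38.52: all other tangible goods → 5.5% → £2.1186
Hard cider (6-pack) £13.48: alcoholic beverages → 9% → £1.2132
Subtotal = £95.32; unrounded tax = £6.4333 → £6.43; total due = £101.75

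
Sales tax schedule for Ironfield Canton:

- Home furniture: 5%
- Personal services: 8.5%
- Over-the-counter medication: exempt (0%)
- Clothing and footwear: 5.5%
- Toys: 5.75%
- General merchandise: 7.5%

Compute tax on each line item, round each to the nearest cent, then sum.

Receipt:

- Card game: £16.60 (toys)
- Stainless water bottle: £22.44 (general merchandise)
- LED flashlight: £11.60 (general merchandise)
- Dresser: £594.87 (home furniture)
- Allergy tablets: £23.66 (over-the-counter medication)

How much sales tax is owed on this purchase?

Card game £16.60: toys → 5.75% → £0.95
Stainless water bottle £22.44: general merchandise → 7.5% → £1.68
LED flashlight £11.60: general merchandise → 7.5% → £0.87
Dresser £594.87: home furniture → 5% → £29.74
Allergy tablets £23.66: over-the-counter medication → 0% → £0.00
Total tax = £0.95 + £1.68 + £0.87 + £29.74 = £33.24

£33.24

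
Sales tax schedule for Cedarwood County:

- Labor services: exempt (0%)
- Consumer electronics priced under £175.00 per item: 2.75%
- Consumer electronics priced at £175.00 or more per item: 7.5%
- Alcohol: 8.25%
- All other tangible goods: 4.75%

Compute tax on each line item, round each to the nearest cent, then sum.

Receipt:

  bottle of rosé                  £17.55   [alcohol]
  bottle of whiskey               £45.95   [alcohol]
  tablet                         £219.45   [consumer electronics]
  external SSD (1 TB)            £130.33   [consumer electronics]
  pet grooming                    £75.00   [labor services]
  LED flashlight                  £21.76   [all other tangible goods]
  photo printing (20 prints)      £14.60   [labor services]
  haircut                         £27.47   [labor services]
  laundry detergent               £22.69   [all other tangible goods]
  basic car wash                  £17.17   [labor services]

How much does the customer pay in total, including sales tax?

Bottle of rosé £17.55: alcohol → 8.25% → £1.45
Bottle of whiskey £45.95: alcohol → 8.25% → £3.79
Tablet £219.45: consumer electronics, £175.00 or more → 7.5% → £16.46
External SSD (1 TB) £130.33: consumer electronics, under £175.00 → 2.75% → £3.58
Pet grooming £75.00: labor services → 0% → £0.00
LED flashlight £21.76: all other tangible goods → 4.75% → £1.03
Photo printing (20 prints) £14.60: labor services → 0% → £0.00
Haircut £27.47: labor services → 0% → £0.00
Laundry detergent £22.69: all other tangible goods → 4.75% → £1.08
Basic car wash £17.17: labor services → 0% → £0.00
Subtotal = £591.97; tax = £27.39; total due = £619.36

£619.36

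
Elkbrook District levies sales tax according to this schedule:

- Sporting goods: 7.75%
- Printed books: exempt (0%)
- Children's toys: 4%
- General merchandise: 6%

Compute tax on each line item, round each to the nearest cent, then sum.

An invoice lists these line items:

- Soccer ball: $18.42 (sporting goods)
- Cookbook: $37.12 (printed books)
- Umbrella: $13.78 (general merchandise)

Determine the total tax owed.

$2.26

Soccer ball $18.42: sporting goods → 7.75% → $1.43
Cookbook $37.12: printed books → 0% → $0.00
Umbrella $13.78: general merchandise → 6% → $0.83
Total tax = $1.43 + $0.83 = $2.26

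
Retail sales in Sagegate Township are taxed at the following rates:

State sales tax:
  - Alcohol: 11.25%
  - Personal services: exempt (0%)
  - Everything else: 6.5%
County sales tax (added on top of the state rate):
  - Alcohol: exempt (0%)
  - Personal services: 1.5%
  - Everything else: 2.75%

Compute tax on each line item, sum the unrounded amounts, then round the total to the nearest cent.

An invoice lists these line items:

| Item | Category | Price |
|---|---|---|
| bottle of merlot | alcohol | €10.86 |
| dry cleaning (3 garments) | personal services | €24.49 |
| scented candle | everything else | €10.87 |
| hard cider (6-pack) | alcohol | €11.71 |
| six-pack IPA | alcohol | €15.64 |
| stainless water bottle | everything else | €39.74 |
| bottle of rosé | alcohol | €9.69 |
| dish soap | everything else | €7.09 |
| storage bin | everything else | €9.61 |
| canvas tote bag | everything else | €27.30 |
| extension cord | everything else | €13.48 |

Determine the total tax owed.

Bottle of merlot €10.86: alcohol → 11.25% + 0% county = 11.25% → €1.22175
Dry cleaning (3 garments) €24.49: personal services → 0% + 1.5% county = 1.5% → €0.36735
Scented candle €10.87: everything else → 6.5% + 2.75% county = 9.25% → €1.005475
Hard cider (6-pack) €11.71: alcohol → 11.25% + 0% county = 11.25% → €1.317375
Six-pack IPA €15.64: alcohol → 11.25% + 0% county = 11.25% → €1.7595
Stainless water bottle €39.74: everything else → 6.5% + 2.75% county = 9.25% → €3.67595
Bottle of rosé €9.69: alcohol → 11.25% + 0% county = 11.25% → €1.090125
Dish soap €7.09: everything else → 6.5% + 2.75% county = 9.25% → €0.655825
Storage bin €9.61: everything else → 6.5% + 2.75% county = 9.25% → €0.888925
Canvas tote bag €27.30: everything else → 6.5% + 2.75% county = 9.25% → €2.52525
Extension cord €13.48: everything else → 6.5% + 2.75% county = 9.25% → €1.2469
Unrounded tax sum = €15.754425 → €15.75

€15.75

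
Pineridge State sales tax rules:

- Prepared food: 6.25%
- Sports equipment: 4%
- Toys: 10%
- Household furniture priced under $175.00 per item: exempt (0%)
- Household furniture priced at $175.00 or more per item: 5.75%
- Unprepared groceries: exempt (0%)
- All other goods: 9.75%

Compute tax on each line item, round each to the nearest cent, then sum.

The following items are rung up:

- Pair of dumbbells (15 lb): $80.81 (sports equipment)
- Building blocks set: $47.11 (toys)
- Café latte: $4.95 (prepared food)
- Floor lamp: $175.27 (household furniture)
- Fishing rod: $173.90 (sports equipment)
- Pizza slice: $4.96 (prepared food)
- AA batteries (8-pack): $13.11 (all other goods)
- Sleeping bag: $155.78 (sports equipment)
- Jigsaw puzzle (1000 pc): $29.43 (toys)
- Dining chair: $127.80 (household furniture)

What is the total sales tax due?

Pair of dumbbells (15 lb) $80.81: sports equipment → 4% → $3.23
Building blocks set $47.11: toys → 10% → $4.71
Café latte $4.95: prepared food → 6.25% → $0.31
Floor lamp $175.27: household furniture, $175.00 or more → 5.75% → $10.08
Fishing rod $173.90: sports equipment → 4% → $6.96
Pizza slice $4.96: prepared food → 6.25% → $0.31
AA batteries (8-pack) $13.11: all other goods → 9.75% → $1.28
Sleeping bag $155.78: sports equipment → 4% → $6.23
Jigsaw puzzle (1000 pc) $29.43: toys → 10% → $2.94
Dining chair $127.80: household furniture, under $175.00 → 0% → $0.00
Total tax = $3.23 + $4.71 + $0.31 + $10.08 + $6.96 + $0.31 + $1.28 + $6.23 + $2.94 = $36.05

$36.05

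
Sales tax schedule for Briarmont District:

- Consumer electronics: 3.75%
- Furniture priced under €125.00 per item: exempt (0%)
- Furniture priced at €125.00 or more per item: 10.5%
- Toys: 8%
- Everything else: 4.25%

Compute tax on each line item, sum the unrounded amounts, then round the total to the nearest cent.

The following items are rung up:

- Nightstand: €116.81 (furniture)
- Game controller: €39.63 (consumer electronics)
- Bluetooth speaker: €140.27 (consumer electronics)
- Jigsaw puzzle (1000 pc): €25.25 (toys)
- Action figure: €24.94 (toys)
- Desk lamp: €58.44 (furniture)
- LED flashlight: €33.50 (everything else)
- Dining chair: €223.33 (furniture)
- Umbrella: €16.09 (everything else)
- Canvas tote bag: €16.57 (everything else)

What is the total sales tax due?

€37.02

Nightstand €116.81: furniture, under €125.00 → 0% → €0.00
Game controller €39.63: consumer electronics → 3.75% → €1.486125
Bluetooth speaker €140.27: consumer electronics → 3.75% → €5.260125
Jigsaw puzzle (1000 pc) €25.25: toys → 8% → €2.02
Action figure €24.94: toys → 8% → €1.9952
Desk lamp €58.44: furniture, under €125.00 → 0% → €0.00
LED flashlight €33.50: everything else → 4.25% → €1.42375
Dining chair €223.33: furniture, €125.00 or more → 10.5% → €23.44965
Umbrella €16.09: everything else → 4.25% → €0.683825
Canvas tote bag €16.57: everything else → 4.25% → €0.704225
Unrounded tax sum = €37.0229 → €37.02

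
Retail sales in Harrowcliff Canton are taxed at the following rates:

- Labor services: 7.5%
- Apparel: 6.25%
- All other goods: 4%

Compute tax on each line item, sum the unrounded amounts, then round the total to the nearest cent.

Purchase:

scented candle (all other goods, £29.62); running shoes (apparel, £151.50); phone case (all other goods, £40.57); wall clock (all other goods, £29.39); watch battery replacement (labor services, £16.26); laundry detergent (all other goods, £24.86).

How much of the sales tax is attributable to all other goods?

£4.98

Scented candle £29.62: all other goods → 4% → £1.1848
Phone case £40.57: all other goods → 4% → £1.6228
Wall clock £29.39: all other goods → 4% → £1.1756
Laundry detergent £24.86: all other goods → 4% → £0.9944
Tax on all other goods: unrounded sum = £4.9776 → £4.98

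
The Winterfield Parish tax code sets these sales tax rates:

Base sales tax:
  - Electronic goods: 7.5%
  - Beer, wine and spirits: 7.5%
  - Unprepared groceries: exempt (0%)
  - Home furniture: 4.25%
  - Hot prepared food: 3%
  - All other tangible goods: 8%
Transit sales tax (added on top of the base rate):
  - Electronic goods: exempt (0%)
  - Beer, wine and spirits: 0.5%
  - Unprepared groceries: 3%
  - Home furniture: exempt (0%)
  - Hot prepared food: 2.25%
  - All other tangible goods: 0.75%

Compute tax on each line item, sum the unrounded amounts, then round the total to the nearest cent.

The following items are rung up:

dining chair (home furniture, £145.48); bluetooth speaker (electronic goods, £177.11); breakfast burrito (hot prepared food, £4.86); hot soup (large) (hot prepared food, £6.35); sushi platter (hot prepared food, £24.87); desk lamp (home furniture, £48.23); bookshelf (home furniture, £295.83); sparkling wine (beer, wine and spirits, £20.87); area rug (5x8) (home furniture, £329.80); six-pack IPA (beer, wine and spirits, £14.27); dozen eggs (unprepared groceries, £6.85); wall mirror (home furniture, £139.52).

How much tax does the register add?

£58.95

Dining chair £145.48: home furniture → 4.25% + 0% transit = 4.25% → £6.1829
Bluetooth speaker £177.11: electronic goods → 7.5% + 0% transit = 7.5% → £13.28325
Breakfast burrito £4.86: hot prepared food → 3% + 2.25% transit = 5.25% → £0.25515
Hot soup (large) £6.35: hot prepared food → 3% + 2.25% transit = 5.25% → £0.333375
Sushi platter £24.87: hot prepared food → 3% + 2.25% transit = 5.25% → £1.305675
Desk lamp £48.23: home furniture → 4.25% + 0% transit = 4.25% → £2.049775
Bookshelf £295.83: home furniture → 4.25% + 0% transit = 4.25% → £12.572775
Sparkling wine £20.87: beer, wine and spirits → 7.5% + 0.5% transit = 8% → £1.6696
Area rug (5x8) £329.80: home furniture → 4.25% + 0% transit = 4.25% → £14.0165
Six-pack IPA £14.27: beer, wine and spirits → 7.5% + 0.5% transit = 8% → £1.1416
Dozen eggs £6.85: unprepared groceries → 0% + 3% transit = 3% → £0.2055
Wall mirror £139.52: home furniture → 4.25% + 0% transit = 4.25% → £5.9296
Unrounded tax sum = £58.9457 → £58.95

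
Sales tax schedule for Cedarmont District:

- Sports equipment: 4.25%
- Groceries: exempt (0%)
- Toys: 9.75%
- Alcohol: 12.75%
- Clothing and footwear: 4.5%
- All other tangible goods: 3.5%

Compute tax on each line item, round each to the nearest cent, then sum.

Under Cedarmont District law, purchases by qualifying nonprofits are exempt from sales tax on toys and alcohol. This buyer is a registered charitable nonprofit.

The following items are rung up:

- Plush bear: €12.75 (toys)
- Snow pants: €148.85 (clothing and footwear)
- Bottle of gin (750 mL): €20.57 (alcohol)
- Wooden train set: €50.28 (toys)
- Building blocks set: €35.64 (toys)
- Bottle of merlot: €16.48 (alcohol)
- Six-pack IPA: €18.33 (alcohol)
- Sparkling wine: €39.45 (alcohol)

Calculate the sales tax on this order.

Plush bear €12.75: toys, buyer-exempt → 0% → €0.00
Snow pants €148.85: clothing and footwear → 4.5% → €6.70
Bottle of gin (750 mL) €20.57: alcohol, buyer-exempt → 0% → €0.00
Wooden train set €50.28: toys, buyer-exempt → 0% → €0.00
Building blocks set €35.64: toys, buyer-exempt → 0% → €0.00
Bottle of merlot €16.48: alcohol, buyer-exempt → 0% → €0.00
Six-pack IPA €18.33: alcohol, buyer-exempt → 0% → €0.00
Sparkling wine €39.45: alcohol, buyer-exempt → 0% → €0.00
Total tax = €6.70

€6.70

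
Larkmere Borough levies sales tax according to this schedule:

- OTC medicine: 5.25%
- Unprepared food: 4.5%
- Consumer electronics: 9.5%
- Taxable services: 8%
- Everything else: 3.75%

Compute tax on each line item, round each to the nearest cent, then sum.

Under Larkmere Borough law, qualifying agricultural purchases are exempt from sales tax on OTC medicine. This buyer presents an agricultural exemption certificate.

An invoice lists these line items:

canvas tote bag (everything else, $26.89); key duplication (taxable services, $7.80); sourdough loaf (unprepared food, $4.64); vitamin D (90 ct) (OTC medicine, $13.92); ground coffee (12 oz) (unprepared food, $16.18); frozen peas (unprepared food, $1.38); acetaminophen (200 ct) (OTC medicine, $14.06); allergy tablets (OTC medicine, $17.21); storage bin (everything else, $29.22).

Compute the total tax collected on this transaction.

Canvas tote bag $26.89: everything else → 3.75% → $1.01
Key duplication $7.80: taxable services → 8% → $0.62
Sourdough loaf $4.64: unprepared food → 4.5% → $0.21
Vitamin D (90 ct) $13.92: OTC medicine, buyer-exempt → 0% → $0.00
Ground coffee (12 oz) $16.18: unprepared food → 4.5% → $0.73
Frozen peas $1.38: unprepared food → 4.5% → $0.06
Acetaminophen (200 ct) $14.06: OTC medicine, buyer-exempt → 0% → $0.00
Allergy tablets $17.21: OTC medicine, buyer-exempt → 0% → $0.00
Storage bin $29.22: everything else → 3.75% → $1.10
Total tax = $1.01 + $0.62 + $0.21 + $0.73 + $0.06 + $1.10 = $3.73

$3.73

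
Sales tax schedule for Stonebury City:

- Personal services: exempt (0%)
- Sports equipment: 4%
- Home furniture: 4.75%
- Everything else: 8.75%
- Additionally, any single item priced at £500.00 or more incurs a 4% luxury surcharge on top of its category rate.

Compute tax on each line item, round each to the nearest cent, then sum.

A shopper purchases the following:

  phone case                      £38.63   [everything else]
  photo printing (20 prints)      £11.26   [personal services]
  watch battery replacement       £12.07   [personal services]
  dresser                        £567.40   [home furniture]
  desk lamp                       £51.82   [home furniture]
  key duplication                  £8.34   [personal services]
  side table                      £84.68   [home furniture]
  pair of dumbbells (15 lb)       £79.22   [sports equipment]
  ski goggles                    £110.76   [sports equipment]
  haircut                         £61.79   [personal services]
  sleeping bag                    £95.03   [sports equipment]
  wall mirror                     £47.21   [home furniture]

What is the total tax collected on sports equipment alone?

Pair of dumbbells (15 lb) £79.22: sports equipment → 4% → £3.17
Ski goggles £110.76: sports equipment → 4% → £4.43
Sleeping bag £95.03: sports equipment → 4% → £3.80
Tax on sports equipment = £3.17 + £4.43 + £3.80 = £11.40

£11.40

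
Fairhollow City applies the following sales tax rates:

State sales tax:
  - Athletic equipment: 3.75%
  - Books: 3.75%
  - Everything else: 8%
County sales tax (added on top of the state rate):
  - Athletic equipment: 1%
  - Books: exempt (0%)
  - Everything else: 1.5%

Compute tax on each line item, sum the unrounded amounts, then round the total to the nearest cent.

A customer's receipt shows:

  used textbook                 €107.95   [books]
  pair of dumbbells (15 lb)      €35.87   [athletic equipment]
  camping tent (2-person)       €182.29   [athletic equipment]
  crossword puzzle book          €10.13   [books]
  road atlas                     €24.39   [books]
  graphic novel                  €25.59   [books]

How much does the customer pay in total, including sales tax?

Used textbook €107.95: books → 3.75% + 0% county = 3.75% → €4.048125
Pair of dumbbells (15 lb) €35.87: athletic equipment → 3.75% + 1% county = 4.75% → €1.703825
Camping tent (2-person) €182.29: athletic equipment → 3.75% + 1% county = 4.75% → €8.658775
Crossword puzzle book €10.13: books → 3.75% + 0% county = 3.75% → €0.379875
Road atlas €24.39: books → 3.75% + 0% county = 3.75% → €0.914625
Graphic novel €25.59: books → 3.75% + 0% county = 3.75% → €0.959625
Subtotal = €386.22; unrounded tax = €16.66485 → €16.66; total due = €402.88

€402.88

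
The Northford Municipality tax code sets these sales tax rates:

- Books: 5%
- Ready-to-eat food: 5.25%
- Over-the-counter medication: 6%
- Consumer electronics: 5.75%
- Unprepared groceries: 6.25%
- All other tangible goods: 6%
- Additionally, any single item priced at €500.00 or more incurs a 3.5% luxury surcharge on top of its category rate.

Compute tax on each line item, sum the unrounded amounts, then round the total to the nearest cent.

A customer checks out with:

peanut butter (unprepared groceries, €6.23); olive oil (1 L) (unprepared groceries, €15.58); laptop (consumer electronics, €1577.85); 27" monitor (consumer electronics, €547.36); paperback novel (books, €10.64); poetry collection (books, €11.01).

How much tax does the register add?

€199.03

Peanut butter €6.23: unprepared groceries → 6.25% → €0.389375
Olive oil (1 L) €15.58: unprepared groceries → 6.25% → €0.97375
Laptop €1577.85: consumer electronics → 5.75% + 3.5% surcharge = 9.25% → €145.951125
27" monitor €547.36: consumer electronics → 5.75% + 3.5% surcharge = 9.25% → €50.6308
Paperback novel €10.64: books → 5% → €0.532
Poetry collection €11.01: books → 5% → €0.5505
Unrounded tax sum = €199.02755 → €199.03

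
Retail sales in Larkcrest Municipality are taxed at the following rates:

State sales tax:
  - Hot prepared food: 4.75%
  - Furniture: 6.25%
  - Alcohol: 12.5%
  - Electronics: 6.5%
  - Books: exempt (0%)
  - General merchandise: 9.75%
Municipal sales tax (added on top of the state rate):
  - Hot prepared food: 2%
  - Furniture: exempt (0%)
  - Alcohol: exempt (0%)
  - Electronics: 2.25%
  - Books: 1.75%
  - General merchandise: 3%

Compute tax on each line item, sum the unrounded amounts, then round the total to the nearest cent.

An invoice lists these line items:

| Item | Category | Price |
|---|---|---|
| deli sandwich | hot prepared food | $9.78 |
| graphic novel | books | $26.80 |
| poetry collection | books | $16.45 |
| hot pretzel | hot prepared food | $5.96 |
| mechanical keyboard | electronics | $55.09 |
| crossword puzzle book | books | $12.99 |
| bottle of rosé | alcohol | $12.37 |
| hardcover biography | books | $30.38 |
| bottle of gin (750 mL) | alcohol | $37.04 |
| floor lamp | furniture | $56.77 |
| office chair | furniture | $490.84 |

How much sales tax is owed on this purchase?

Deli sandwich $9.78: hot prepared food → 4.75% + 2% municipal = 6.75% → $0.66015
Graphic novel $26.80: books → 0% + 1.75% municipal = 1.75% → $0.469
Poetry collection $16.45: books → 0% + 1.75% municipal = 1.75% → $0.287875
Hot pretzel $5.96: hot prepared food → 4.75% + 2% municipal = 6.75% → $0.4023
Mechanical keyboard $55.09: electronics → 6.5% + 2.25% municipal = 8.75% → $4.820375
Crossword puzzle book $12.99: books → 0% + 1.75% municipal = 1.75% → $0.227325
Bottle of rosé $12.37: alcohol → 12.5% + 0% municipal = 12.5% → $1.54625
Hardcover biography $30.38: books → 0% + 1.75% municipal = 1.75% → $0.53165
Bottle of gin (750 mL) $37.04: alcohol → 12.5% + 0% municipal = 12.5% → $4.63
Floor lamp $56.77: furniture → 6.25% + 0% municipal = 6.25% → $3.548125
Office chair $490.84: furniture → 6.25% + 0% municipal = 6.25% → $30.6775
Unrounded tax sum = $47.80055 → $47.80

$47.80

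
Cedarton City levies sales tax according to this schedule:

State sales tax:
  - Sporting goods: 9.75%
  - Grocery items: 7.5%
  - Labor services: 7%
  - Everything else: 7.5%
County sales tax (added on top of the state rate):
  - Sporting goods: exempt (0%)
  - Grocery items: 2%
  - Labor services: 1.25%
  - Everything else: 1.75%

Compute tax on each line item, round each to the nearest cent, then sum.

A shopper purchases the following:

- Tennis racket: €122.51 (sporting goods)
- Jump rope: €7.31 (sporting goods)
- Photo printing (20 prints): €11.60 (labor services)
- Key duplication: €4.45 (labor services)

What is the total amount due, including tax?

Tennis racket €122.51: sporting goods → 9.75% + 0% county = 9.75% → €11.94
Jump rope €7.31: sporting goods → 9.75% + 0% county = 9.75% → €0.71
Photo printing (20 prints) €11.60: labor services → 7% + 1.25% county = 8.25% → €0.96
Key duplication €4.45: labor services → 7% + 1.25% county = 8.25% → €0.37
Subtotal = €145.87; tax = €13.98; total due = €159.85

€159.85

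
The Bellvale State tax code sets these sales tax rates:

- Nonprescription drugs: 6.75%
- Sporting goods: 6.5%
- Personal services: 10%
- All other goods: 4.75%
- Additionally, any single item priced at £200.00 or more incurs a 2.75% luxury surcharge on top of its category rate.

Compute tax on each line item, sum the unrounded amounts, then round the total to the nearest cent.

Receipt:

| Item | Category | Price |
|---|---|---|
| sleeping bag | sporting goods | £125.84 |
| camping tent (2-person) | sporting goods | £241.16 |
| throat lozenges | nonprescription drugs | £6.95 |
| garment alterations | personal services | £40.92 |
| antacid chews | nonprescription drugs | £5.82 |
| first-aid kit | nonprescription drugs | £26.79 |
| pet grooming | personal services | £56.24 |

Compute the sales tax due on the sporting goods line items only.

Sleeping bag £125.84: sporting goods → 6.5% → £8.1796
Camping tent (2-person) £241.16: sporting goods → 6.5% + 2.75% surcharge = 9.25% → £22.3073
Tax on sporting goods: unrounded sum = £30.4869 → £30.49

£30.49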